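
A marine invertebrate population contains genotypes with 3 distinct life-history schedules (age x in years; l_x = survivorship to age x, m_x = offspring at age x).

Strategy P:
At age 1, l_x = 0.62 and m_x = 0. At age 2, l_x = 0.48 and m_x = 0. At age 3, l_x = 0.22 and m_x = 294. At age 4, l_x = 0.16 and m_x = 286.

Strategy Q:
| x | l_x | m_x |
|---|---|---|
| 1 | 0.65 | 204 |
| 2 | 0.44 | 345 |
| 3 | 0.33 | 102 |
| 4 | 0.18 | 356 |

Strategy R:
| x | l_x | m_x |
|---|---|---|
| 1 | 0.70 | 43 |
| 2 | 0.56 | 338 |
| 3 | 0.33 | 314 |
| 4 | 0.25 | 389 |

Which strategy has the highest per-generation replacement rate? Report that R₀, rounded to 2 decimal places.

Strategy P: R₀ = 0.62×0 + 0.48×0 + 0.22×294 + 0.16×286 = 110.4400
Strategy Q: R₀ = 0.65×204 + 0.44×345 + 0.33×102 + 0.18×356 = 382.1400
Strategy R: R₀ = 0.70×43 + 0.56×338 + 0.33×314 + 0.25×389 = 420.2500
Highest R₀: strategy R with 420.2500.

420.25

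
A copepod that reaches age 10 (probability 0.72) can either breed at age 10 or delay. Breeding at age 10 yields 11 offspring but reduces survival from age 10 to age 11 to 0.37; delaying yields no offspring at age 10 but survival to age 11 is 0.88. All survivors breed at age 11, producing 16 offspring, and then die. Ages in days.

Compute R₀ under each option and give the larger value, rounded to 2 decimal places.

12.18

breed at age 10: R₀ = 0.72 × (11 + 0.37 × 16) = 0.72 × 16.9200 = 12.1824
delay to age 11: R₀ = 0.72 × (0.88 × 16) = 0.72 × 14.0800 = 10.1376
Higher: breed at age 10 (12.1824).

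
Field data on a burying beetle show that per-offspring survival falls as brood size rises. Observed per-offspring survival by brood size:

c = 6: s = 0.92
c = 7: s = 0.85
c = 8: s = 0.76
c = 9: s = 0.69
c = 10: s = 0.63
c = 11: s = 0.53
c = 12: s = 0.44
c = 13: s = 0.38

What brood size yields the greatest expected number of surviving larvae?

10

Expected surviving larvae = c × s(c):
  c=6: 6 × 0.92 = 5.520
  c=7: 7 × 0.85 = 5.950
  c=8: 8 × 0.76 = 6.080
  c=9: 9 × 0.69 = 6.210
  c=10: 10 × 0.63 = 6.300
  c=11: 11 × 0.53 = 5.830
  c=12: 12 × 0.44 = 5.280
  c=13: 13 × 0.38 = 4.940
Maximum at c = 10 (6.300 surviving larvae).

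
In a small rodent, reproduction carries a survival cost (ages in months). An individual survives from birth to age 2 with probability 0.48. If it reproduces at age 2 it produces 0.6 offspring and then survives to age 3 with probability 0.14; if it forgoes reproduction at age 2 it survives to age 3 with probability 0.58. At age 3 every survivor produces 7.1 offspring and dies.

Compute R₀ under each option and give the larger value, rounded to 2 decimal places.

breed at age 2: R₀ = 0.48 × (0.6 + 0.14 × 7.1) = 0.48 × 1.5940 = 0.7651
delay to age 3: R₀ = 0.48 × (0.58 × 7.1) = 0.48 × 4.1180 = 1.9766
Higher: delay to age 3 (1.9766).

1.98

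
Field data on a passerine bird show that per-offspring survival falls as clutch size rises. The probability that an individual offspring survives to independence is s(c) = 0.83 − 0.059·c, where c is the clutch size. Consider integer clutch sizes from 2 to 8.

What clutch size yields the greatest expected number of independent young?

Expected independent young = c × s(c):
  c=2: 2 × 0.712 = 1.424
  c=3: 3 × 0.653 = 1.959
  c=4: 4 × 0.594 = 2.376
  c=5: 5 × 0.535 = 2.675
  c=6: 6 × 0.476 = 2.856
  c=7: 7 × 0.417 = 2.919
  c=8: 8 × 0.358 = 2.864
Maximum at c = 7 (2.919 independent young).

7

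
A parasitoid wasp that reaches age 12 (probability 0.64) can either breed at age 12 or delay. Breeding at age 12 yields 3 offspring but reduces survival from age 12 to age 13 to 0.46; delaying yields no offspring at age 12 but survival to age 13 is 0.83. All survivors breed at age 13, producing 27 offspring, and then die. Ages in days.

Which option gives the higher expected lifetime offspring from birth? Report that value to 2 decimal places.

14.34

breed at age 12: R₀ = 0.64 × (3 + 0.46 × 27) = 0.64 × 15.4200 = 9.8688
delay to age 13: R₀ = 0.64 × (0.83 × 27) = 0.64 × 22.4100 = 14.3424
Higher: delay to age 13 (14.3424).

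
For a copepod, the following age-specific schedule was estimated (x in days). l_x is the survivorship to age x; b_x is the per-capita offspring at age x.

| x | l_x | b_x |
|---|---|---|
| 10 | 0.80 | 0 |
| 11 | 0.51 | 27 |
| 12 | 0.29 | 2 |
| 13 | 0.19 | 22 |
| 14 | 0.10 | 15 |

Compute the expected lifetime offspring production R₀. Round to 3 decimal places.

20.030

R₀ = Σ l_x b_x:
  age 10: 0.80 × 0 = 0.0000
  age 11: 0.51 × 27 = 13.7700
  age 12: 0.29 × 2 = 0.5800
  age 13: 0.19 × 22 = 4.1800
  age 14: 0.10 × 15 = 1.5000
R₀ = 0.0000 + 13.7700 + 0.5800 + 4.1800 + 1.5000 = 20.0300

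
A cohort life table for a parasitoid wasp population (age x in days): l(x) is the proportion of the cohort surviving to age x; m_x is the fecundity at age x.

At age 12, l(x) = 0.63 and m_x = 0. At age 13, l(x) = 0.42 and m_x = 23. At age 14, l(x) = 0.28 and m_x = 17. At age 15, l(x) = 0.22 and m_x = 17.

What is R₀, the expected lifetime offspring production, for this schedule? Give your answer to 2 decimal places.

R₀ = Σ l(x) m_x:
  age 12: 0.63 × 0 = 0.0000
  age 13: 0.42 × 23 = 9.6600
  age 14: 0.28 × 17 = 4.7600
  age 15: 0.22 × 17 = 3.7400
R₀ = 0.0000 + 9.6600 + 4.7600 + 3.7400 = 18.1600

18.16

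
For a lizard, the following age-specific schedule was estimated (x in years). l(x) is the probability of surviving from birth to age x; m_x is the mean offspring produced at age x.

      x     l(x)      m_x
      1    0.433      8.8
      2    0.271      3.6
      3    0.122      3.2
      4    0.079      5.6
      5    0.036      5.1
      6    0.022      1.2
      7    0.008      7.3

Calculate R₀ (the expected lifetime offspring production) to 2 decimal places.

5.89

R₀ = Σ l(x) m_x:
  age 1: 0.433 × 8.8 = 3.8104
  age 2: 0.271 × 3.6 = 0.9756
  age 3: 0.122 × 3.2 = 0.3904
  age 4: 0.079 × 5.6 = 0.4424
  age 5: 0.036 × 5.1 = 0.1836
  age 6: 0.022 × 1.2 = 0.0264
  age 7: 0.008 × 7.3 = 0.0584
R₀ = 3.8104 + 0.9756 + 0.3904 + 0.4424 + 0.1836 + 0.0264 + 0.0584 = 5.8872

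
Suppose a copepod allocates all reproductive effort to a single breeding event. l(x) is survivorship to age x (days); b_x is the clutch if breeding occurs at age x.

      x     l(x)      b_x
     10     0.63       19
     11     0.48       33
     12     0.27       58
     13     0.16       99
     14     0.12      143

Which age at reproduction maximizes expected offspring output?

14

Expected offspring if breeding at age x = l(x) × b_x:
  age 10: 0.63 × 19 = 11.970
  age 11: 0.48 × 33 = 15.840
  age 12: 0.27 × 58 = 15.660
  age 13: 0.16 × 99 = 15.840
  age 14: 0.12 × 143 = 17.160
Maximum at age 14 (17.160).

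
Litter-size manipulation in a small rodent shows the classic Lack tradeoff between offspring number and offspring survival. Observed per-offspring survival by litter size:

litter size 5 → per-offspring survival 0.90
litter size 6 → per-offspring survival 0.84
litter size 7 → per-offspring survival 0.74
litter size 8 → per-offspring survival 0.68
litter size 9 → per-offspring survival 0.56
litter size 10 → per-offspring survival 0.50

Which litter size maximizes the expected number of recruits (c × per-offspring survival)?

Expected recruits = c × s(c):
  c=5: 5 × 0.90 = 4.500
  c=6: 6 × 0.84 = 5.040
  c=7: 7 × 0.74 = 5.180
  c=8: 8 × 0.68 = 5.440
  c=9: 9 × 0.56 = 5.040
  c=10: 10 × 0.50 = 5.000
Maximum at c = 8 (5.440 recruits).

8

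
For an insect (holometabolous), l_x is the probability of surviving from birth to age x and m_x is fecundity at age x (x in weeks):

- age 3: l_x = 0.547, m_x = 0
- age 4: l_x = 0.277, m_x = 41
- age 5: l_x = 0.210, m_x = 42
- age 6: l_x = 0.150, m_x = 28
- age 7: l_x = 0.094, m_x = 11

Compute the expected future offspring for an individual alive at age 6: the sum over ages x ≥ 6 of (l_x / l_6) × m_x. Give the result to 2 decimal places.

l_6 = 0.150. Conditional survival from age 6 to x is l_x / l_6.
  x=6: (0.150/0.150) × 28 = 28.0000
  x=7: (0.094/0.150) × 11 = 6.8933
Sum = 28.0000 + 6.8933 = 34.8933

34.89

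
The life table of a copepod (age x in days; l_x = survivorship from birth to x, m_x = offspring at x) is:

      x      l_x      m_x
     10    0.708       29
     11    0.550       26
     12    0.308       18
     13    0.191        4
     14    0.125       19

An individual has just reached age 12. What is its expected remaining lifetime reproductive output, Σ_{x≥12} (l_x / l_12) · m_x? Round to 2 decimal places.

28.19

l_12 = 0.308. Conditional survival from age 12 to x is l_x / l_12.
  x=12: (0.308/0.308) × 18 = 18.0000
  x=13: (0.191/0.308) × 4 = 2.4805
  x=14: (0.125/0.308) × 19 = 7.7110
Sum = 18.0000 + 2.4805 + 7.7110 = 28.1916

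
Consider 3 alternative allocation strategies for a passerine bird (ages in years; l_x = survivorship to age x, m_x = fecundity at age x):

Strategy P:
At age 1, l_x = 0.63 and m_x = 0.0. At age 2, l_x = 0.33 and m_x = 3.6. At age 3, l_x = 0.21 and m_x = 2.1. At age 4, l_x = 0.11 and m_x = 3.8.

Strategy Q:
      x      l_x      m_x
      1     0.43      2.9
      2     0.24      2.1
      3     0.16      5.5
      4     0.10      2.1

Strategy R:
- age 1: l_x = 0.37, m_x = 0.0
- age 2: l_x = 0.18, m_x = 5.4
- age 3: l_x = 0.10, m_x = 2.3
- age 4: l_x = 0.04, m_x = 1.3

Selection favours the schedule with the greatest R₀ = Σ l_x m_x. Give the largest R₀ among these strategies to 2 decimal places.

Strategy P: R₀ = 0.63×0.0 + 0.33×3.6 + 0.21×2.1 + 0.11×3.8 = 2.0470
Strategy Q: R₀ = 0.43×2.9 + 0.24×2.1 + 0.16×5.5 + 0.10×2.1 = 2.8410
Strategy R: R₀ = 0.37×0.0 + 0.18×5.4 + 0.10×2.3 + 0.04×1.3 = 1.2540
Highest R₀: strategy Q with 2.8410.

2.84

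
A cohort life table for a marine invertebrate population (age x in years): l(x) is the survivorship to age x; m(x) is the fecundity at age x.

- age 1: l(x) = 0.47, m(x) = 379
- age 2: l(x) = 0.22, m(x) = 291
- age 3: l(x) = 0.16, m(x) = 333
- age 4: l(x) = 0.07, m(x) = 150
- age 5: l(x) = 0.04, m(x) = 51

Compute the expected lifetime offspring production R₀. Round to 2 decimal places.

R₀ = Σ l(x) m(x):
  age 1: 0.47 × 379 = 178.1300
  age 2: 0.22 × 291 = 64.0200
  age 3: 0.16 × 333 = 53.2800
  age 4: 0.07 × 150 = 10.5000
  age 5: 0.04 × 51 = 2.0400
R₀ = 178.1300 + 64.0200 + 53.2800 + 10.5000 + 2.0400 = 307.9700

307.97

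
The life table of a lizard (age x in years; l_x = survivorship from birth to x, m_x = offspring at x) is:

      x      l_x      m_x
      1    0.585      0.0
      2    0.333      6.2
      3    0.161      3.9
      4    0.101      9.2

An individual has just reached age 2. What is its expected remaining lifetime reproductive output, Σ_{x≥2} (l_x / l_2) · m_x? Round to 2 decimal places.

l_2 = 0.333. Conditional survival from age 2 to x is l_x / l_2.
  x=2: (0.333/0.333) × 6.2 = 6.2000
  x=3: (0.161/0.333) × 3.9 = 1.8856
  x=4: (0.101/0.333) × 9.2 = 2.7904
Sum = 6.2000 + 1.8856 + 2.7904 = 10.8760

10.88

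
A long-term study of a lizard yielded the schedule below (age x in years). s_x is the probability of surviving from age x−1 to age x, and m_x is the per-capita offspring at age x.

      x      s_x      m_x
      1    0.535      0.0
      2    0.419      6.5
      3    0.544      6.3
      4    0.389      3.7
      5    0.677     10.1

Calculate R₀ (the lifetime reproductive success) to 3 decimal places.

2.725

Survivorship from birth: l_x = s_1·s_2·…·s_x.
  l_1 = 0.53500
  l_2 = 0.22417
  l_3 = 0.12195
  l_4 = 0.04744
  l_5 = 0.03211
R₀ = Σ l_x m_x:
  age 1: 0.53500 × 0.0 = 0.0000
  age 2: 0.22417 × 6.5 = 1.4571
  age 3: 0.12195 × 6.3 = 0.7683
  age 4: 0.04744 × 3.7 = 0.1755
  age 5: 0.03211 × 10.1 = 0.3243
R₀ = 0.0000 + 1.4571 + 0.7683 + 0.1755 + 0.3243 = 2.7252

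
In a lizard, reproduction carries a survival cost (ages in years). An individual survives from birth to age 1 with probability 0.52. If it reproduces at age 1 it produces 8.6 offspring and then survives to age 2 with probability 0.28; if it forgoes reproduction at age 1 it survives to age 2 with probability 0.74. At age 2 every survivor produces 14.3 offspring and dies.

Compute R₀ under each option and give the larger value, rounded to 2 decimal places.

6.55

breed at age 1: R₀ = 0.52 × (8.6 + 0.28 × 14.3) = 0.52 × 12.6040 = 6.5541
delay to age 2: R₀ = 0.52 × (0.74 × 14.3) = 0.52 × 10.5820 = 5.5026
Higher: breed at age 1 (6.5541).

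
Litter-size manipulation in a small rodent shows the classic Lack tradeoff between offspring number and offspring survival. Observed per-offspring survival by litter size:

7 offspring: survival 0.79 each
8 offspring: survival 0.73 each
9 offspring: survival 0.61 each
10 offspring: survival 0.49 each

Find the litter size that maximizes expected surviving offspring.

Expected surviving offspring = c × s(c):
  c=7: 7 × 0.79 = 5.530
  c=8: 8 × 0.73 = 5.840
  c=9: 9 × 0.61 = 5.490
  c=10: 10 × 0.49 = 4.900
Maximum at c = 8 (5.840 surviving offspring).

8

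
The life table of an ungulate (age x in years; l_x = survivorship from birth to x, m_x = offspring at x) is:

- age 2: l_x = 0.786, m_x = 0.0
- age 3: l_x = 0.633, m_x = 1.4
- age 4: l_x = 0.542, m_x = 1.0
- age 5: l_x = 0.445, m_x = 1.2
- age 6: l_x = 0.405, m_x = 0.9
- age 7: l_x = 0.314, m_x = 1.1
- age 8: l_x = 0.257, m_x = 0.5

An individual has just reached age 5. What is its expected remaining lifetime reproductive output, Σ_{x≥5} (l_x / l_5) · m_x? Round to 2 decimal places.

l_5 = 0.445. Conditional survival from age 5 to x is l_x / l_5.
  x=5: (0.445/0.445) × 1.2 = 1.2000
  x=6: (0.405/0.445) × 0.9 = 0.8191
  x=7: (0.314/0.445) × 1.1 = 0.7762
  x=8: (0.257/0.445) × 0.5 = 0.2888
Sum = 1.2000 + 0.8191 + 0.7762 + 0.2888 = 3.0840

3.08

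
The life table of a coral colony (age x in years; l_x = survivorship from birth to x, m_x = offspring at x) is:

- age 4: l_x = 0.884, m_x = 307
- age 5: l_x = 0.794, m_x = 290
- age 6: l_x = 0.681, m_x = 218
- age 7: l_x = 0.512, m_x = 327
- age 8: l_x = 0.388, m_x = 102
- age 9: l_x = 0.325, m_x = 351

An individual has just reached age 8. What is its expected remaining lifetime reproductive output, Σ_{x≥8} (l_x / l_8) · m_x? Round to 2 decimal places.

l_8 = 0.388. Conditional survival from age 8 to x is l_x / l_8.
  x=8: (0.388/0.388) × 102 = 102.0000
  x=9: (0.325/0.388) × 351 = 294.0077
Sum = 102.0000 + 294.0077 = 396.0077

396.01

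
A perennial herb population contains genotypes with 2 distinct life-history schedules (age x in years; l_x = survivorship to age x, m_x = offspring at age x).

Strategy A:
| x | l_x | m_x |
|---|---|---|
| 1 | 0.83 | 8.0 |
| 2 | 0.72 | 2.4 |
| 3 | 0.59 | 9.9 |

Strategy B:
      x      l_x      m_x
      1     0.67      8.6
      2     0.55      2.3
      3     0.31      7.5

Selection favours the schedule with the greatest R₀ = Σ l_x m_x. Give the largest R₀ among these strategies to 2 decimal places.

14.21

Strategy A: R₀ = 0.83×8.0 + 0.72×2.4 + 0.59×9.9 = 14.2090
Strategy B: R₀ = 0.67×8.6 + 0.55×2.3 + 0.31×7.5 = 9.3520
Highest R₀: strategy A with 14.2090.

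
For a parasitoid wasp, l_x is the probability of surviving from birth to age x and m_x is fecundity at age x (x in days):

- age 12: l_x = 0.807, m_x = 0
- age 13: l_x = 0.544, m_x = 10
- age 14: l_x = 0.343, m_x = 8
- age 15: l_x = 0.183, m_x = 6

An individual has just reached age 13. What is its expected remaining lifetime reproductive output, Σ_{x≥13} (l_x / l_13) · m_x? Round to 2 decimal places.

l_13 = 0.544. Conditional survival from age 13 to x is l_x / l_13.
  x=13: (0.544/0.544) × 10 = 10.0000
  x=14: (0.343/0.544) × 8 = 5.0441
  x=15: (0.183/0.544) × 6 = 2.0184
Sum = 10.0000 + 5.0441 + 2.0184 = 17.0625

17.06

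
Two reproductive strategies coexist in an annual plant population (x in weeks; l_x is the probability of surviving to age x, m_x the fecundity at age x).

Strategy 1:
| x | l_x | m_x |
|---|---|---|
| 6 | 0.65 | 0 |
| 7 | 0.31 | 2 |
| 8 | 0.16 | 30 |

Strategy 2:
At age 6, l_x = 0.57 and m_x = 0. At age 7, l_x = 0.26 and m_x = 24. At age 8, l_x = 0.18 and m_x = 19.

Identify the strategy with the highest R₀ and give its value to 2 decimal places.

Strategy 1: R₀ = 0.65×0 + 0.31×2 + 0.16×30 = 5.4200
Strategy 2: R₀ = 0.57×0 + 0.26×24 + 0.18×19 = 9.6600
Highest R₀: strategy 2 with 9.6600.

9.66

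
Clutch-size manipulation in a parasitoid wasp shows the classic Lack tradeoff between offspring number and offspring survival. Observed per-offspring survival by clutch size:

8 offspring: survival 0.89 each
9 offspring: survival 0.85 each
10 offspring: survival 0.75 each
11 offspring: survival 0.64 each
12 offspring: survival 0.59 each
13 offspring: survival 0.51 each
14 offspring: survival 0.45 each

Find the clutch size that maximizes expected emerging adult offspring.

Expected emerging adult offspring = c × s(c):
  c=8: 8 × 0.89 = 7.120
  c=9: 9 × 0.85 = 7.650
  c=10: 10 × 0.75 = 7.500
  c=11: 11 × 0.64 = 7.040
  c=12: 12 × 0.59 = 7.080
  c=13: 13 × 0.51 = 6.630
  c=14: 14 × 0.45 = 6.300
Maximum at c = 9 (7.650 emerging adult offspring).

9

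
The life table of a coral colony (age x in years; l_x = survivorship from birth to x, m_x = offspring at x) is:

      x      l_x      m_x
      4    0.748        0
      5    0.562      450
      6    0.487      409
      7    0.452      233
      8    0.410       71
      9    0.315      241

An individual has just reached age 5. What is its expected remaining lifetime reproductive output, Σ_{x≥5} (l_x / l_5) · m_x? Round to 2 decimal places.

1178.69

l_5 = 0.562. Conditional survival from age 5 to x is l_x / l_5.
  x=5: (0.562/0.562) × 450 = 450.0000
  x=6: (0.487/0.562) × 409 = 354.4181
  x=7: (0.452/0.562) × 233 = 187.3950
  x=8: (0.410/0.562) × 71 = 51.7972
  x=9: (0.315/0.562) × 241 = 135.0801
Sum = 450.0000 + 354.4181 + 187.3950 + 51.7972 + 135.0801 = 1178.6904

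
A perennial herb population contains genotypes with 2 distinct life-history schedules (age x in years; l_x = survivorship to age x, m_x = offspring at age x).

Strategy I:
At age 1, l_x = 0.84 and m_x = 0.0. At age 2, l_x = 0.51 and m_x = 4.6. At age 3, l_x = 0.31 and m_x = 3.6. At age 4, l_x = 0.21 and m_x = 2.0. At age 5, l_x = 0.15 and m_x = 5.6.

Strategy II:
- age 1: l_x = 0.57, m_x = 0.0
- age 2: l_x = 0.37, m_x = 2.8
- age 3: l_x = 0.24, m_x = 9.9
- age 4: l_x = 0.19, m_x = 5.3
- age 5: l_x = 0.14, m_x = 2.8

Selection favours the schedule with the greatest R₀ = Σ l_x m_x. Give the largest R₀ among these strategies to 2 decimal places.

Strategy I: R₀ = 0.84×0.0 + 0.51×4.6 + 0.31×3.6 + 0.21×2.0 + 0.15×5.6 = 4.7220
Strategy II: R₀ = 0.57×0.0 + 0.37×2.8 + 0.24×9.9 + 0.19×5.3 + 0.14×2.8 = 4.8110
Highest R₀: strategy II with 4.8110.

4.81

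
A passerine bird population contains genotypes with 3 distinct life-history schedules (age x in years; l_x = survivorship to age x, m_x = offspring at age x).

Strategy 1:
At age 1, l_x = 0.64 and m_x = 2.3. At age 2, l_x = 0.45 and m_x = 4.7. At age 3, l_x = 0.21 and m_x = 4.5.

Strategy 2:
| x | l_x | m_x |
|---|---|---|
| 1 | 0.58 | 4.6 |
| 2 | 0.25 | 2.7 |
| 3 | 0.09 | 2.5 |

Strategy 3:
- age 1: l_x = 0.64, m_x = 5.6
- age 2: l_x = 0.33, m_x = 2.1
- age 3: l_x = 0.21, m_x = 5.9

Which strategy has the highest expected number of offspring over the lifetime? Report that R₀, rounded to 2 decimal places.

Strategy 1: R₀ = 0.64×2.3 + 0.45×4.7 + 0.21×4.5 = 4.5320
Strategy 2: R₀ = 0.58×4.6 + 0.25×2.7 + 0.09×2.5 = 3.5680
Strategy 3: R₀ = 0.64×5.6 + 0.33×2.1 + 0.21×5.9 = 5.5160
Highest R₀: strategy 3 with 5.5160.

5.52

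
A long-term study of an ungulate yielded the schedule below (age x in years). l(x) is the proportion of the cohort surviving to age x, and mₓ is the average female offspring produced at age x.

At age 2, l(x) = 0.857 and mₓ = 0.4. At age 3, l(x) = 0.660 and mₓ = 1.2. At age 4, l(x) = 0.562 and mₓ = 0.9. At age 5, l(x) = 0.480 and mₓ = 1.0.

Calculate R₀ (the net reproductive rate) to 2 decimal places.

2.12

R₀ = Σ l(x) mₓ:
  age 2: 0.857 × 0.4 = 0.3428
  age 3: 0.660 × 1.2 = 0.7920
  age 4: 0.562 × 0.9 = 0.5058
  age 5: 0.480 × 1.0 = 0.4800
R₀ = 0.3428 + 0.7920 + 0.5058 + 0.4800 = 2.1206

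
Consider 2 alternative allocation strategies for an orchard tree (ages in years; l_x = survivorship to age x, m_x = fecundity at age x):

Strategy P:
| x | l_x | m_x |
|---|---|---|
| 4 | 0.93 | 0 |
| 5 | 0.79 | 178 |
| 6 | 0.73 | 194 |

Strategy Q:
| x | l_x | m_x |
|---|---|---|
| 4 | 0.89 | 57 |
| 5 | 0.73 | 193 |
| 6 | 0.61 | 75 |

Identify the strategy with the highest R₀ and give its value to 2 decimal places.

282.24

Strategy P: R₀ = 0.93×0 + 0.79×178 + 0.73×194 = 282.2400
Strategy Q: R₀ = 0.89×57 + 0.73×193 + 0.61×75 = 237.3700
Highest R₀: strategy P with 282.2400.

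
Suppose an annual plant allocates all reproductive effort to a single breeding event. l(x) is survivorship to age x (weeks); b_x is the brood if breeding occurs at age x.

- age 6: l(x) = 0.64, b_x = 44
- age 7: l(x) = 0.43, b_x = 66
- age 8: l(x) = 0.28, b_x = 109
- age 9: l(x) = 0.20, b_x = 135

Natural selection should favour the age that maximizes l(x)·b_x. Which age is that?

8

Expected offspring if breeding at age x = l(x) × b_x:
  age 6: 0.64 × 44 = 28.160
  age 7: 0.43 × 66 = 28.380
  age 8: 0.28 × 109 = 30.520
  age 9: 0.20 × 135 = 27.000
Maximum at age 8 (30.520).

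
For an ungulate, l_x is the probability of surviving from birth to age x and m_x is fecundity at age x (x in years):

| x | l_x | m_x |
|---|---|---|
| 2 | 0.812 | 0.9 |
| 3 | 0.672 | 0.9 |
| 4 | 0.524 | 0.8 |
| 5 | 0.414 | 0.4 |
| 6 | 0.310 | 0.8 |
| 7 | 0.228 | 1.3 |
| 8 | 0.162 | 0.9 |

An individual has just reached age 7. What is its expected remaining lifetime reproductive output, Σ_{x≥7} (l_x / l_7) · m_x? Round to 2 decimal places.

1.94

l_7 = 0.228. Conditional survival from age 7 to x is l_x / l_7.
  x=7: (0.228/0.228) × 1.3 = 1.3000
  x=8: (0.162/0.228) × 0.9 = 0.6395
Sum = 1.3000 + 0.6395 = 1.9395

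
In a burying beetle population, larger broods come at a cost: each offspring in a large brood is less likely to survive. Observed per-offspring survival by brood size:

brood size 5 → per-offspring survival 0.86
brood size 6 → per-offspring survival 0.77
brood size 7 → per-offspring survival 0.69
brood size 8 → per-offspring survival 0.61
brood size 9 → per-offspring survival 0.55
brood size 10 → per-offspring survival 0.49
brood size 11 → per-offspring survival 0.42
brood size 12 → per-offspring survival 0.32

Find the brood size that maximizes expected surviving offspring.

9

Expected surviving offspring = c × s(c):
  c=5: 5 × 0.86 = 4.300
  c=6: 6 × 0.77 = 4.620
  c=7: 7 × 0.69 = 4.830
  c=8: 8 × 0.61 = 4.880
  c=9: 9 × 0.55 = 4.950
  c=10: 10 × 0.49 = 4.900
  c=11: 11 × 0.42 = 4.620
  c=12: 12 × 0.32 = 3.840
Maximum at c = 9 (4.950 surviving offspring).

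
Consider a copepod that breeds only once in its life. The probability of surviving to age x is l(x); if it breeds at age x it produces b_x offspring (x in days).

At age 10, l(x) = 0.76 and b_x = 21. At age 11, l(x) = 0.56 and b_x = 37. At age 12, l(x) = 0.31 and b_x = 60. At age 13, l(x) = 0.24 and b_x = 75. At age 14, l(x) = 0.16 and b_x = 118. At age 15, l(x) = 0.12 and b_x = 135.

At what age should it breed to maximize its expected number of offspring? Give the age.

11

Expected offspring if breeding at age x = l(x) × b_x:
  age 10: 0.76 × 21 = 15.960
  age 11: 0.56 × 37 = 20.720
  age 12: 0.31 × 60 = 18.600
  age 13: 0.24 × 75 = 18.000
  age 14: 0.16 × 118 = 18.880
  age 15: 0.12 × 135 = 16.200
Maximum at age 11 (20.720).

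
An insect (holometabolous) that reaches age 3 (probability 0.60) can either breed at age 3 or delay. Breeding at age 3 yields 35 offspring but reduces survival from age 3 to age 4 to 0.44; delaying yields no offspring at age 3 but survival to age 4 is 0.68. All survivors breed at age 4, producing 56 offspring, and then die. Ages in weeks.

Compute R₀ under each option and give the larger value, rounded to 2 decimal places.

35.78

breed at age 3: R₀ = 0.60 × (35 + 0.44 × 56) = 0.60 × 59.6400 = 35.7840
delay to age 4: R₀ = 0.60 × (0.68 × 56) = 0.60 × 38.0800 = 22.8480
Higher: breed at age 3 (35.7840).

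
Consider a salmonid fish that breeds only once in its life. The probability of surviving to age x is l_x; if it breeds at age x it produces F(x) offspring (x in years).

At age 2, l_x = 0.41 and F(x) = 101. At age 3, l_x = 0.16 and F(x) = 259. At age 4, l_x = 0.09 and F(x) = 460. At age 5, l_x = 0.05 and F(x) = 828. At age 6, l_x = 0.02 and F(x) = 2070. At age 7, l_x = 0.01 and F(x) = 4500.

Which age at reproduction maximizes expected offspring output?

Expected offspring if breeding at age x = l_x × F(x):
  age 2: 0.41 × 101 = 41.410
  age 3: 0.16 × 259 = 41.440
  age 4: 0.09 × 460 = 41.400
  age 5: 0.05 × 828 = 41.400
  age 6: 0.02 × 2070 = 41.400
  age 7: 0.01 × 4500 = 45.000
Maximum at age 7 (45.000).

7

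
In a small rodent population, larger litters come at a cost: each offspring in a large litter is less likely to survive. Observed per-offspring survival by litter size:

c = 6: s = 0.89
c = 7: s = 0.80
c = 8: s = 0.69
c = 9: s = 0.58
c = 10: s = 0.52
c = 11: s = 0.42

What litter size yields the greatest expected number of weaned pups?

Expected weaned pups = c × s(c):
  c=6: 6 × 0.89 = 5.340
  c=7: 7 × 0.80 = 5.600
  c=8: 8 × 0.69 = 5.520
  c=9: 9 × 0.58 = 5.220
  c=10: 10 × 0.52 = 5.200
  c=11: 11 × 0.42 = 4.620
Maximum at c = 7 (5.600 weaned pups).

7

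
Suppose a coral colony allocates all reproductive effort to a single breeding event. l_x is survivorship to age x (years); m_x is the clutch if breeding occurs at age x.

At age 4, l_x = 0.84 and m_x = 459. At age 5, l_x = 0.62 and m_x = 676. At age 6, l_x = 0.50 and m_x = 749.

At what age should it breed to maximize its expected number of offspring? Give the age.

5

Expected offspring if breeding at age x = l_x × m_x:
  age 4: 0.84 × 459 = 385.560
  age 5: 0.62 × 676 = 419.120
  age 6: 0.50 × 749 = 374.500
Maximum at age 5 (419.120).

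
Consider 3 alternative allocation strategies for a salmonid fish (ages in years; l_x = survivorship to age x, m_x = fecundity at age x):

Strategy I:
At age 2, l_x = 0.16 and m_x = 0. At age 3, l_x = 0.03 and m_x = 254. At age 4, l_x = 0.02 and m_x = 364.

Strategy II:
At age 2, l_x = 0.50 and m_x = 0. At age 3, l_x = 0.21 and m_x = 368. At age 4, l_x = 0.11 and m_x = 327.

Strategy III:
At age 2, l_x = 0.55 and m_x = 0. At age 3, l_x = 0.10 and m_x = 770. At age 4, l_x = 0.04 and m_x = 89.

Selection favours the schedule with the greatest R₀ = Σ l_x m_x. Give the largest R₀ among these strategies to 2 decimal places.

Strategy I: R₀ = 0.16×0 + 0.03×254 + 0.02×364 = 14.9000
Strategy II: R₀ = 0.50×0 + 0.21×368 + 0.11×327 = 113.2500
Strategy III: R₀ = 0.55×0 + 0.10×770 + 0.04×89 = 80.5600
Highest R₀: strategy II with 113.2500.

113.25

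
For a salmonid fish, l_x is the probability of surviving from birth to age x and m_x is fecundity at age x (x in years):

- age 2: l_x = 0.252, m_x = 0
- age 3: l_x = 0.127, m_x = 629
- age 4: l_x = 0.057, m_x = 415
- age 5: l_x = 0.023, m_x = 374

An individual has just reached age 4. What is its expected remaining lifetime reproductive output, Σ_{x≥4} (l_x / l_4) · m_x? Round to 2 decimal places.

565.91

l_4 = 0.057. Conditional survival from age 4 to x is l_x / l_4.
  x=4: (0.057/0.057) × 415 = 415.0000
  x=5: (0.023/0.057) × 374 = 150.9123
Sum = 415.0000 + 150.9123 = 565.9123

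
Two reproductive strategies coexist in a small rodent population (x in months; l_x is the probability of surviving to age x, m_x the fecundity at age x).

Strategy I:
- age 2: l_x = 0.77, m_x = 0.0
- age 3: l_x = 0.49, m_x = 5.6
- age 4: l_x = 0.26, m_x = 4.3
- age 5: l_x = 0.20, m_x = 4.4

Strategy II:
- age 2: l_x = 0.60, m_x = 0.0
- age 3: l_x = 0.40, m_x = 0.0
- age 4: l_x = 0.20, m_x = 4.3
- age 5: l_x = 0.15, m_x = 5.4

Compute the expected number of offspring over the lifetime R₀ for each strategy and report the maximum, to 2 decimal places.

4.74

Strategy I: R₀ = 0.77×0.0 + 0.49×5.6 + 0.26×4.3 + 0.20×4.4 = 4.7420
Strategy II: R₀ = 0.60×0.0 + 0.40×0.0 + 0.20×4.3 + 0.15×5.4 = 1.6700
Highest R₀: strategy I with 4.7420.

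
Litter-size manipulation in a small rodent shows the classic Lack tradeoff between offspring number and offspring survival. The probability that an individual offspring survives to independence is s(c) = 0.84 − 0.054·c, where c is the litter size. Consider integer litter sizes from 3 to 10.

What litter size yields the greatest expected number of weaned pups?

Expected weaned pups = c × s(c):
  c=3: 3 × 0.678 = 2.034
  c=4: 4 × 0.624 = 2.496
  c=5: 5 × 0.570 = 2.850
  c=6: 6 × 0.516 = 3.096
  c=7: 7 × 0.462 = 3.234
  c=8: 8 × 0.408 = 3.264
  c=9: 9 × 0.354 = 3.186
  c=10: 10 × 0.300 = 3.000
Maximum at c = 8 (3.264 weaned pups).

8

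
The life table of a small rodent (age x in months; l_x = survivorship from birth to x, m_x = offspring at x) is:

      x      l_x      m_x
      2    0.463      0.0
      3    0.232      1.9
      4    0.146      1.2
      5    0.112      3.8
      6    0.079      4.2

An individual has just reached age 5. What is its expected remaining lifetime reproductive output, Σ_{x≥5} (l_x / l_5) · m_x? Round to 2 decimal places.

l_5 = 0.112. Conditional survival from age 5 to x is l_x / l_5.
  x=5: (0.112/0.112) × 3.8 = 3.8000
  x=6: (0.079/0.112) × 4.2 = 2.9625
Sum = 3.8000 + 2.9625 = 6.7625

6.76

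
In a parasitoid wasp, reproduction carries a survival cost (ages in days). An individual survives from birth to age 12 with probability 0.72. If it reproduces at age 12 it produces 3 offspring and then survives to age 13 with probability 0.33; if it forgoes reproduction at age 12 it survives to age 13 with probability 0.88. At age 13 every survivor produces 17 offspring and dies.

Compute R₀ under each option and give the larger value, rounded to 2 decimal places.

10.77

breed at age 12: R₀ = 0.72 × (3 + 0.33 × 17) = 0.72 × 8.6100 = 6.1992
delay to age 13: R₀ = 0.72 × (0.88 × 17) = 0.72 × 14.9600 = 10.7712
Higher: delay to age 13 (10.7712).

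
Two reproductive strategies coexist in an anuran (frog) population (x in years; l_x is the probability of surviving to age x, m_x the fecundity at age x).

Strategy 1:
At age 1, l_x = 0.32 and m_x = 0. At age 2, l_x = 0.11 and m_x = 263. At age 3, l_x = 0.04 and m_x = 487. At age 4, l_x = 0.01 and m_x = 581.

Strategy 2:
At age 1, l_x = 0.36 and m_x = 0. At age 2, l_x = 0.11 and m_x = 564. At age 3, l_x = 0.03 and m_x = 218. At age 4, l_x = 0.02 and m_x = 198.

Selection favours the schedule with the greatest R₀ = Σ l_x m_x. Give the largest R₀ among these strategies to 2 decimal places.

Strategy 1: R₀ = 0.32×0 + 0.11×263 + 0.04×487 + 0.01×581 = 54.2200
Strategy 2: R₀ = 0.36×0 + 0.11×564 + 0.03×218 + 0.02×198 = 72.5400
Highest R₀: strategy 2 with 72.5400.

72.54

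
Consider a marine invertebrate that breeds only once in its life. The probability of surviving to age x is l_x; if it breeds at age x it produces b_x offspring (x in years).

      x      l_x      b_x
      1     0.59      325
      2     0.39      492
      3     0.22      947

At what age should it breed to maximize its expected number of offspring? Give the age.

Expected offspring if breeding at age x = l_x × b_x:
  age 1: 0.59 × 325 = 191.750
  age 2: 0.39 × 492 = 191.880
  age 3: 0.22 × 947 = 208.340
Maximum at age 3 (208.340).

3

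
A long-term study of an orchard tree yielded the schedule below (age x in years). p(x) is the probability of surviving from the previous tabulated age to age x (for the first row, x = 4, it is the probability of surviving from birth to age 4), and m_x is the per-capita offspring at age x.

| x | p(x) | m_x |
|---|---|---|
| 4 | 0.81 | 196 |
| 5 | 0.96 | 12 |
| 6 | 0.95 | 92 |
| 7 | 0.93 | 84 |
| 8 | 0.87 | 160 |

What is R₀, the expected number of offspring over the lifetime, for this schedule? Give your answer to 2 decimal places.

389.39

Survivorship from birth: l_x = p_4·p_5·…·p_x.
  l_4 = 0.81000
  l_5 = 0.77760
  l_6 = 0.73872
  l_7 = 0.68701
  l_8 = 0.59770
R₀ = Σ l_x m_x:
  age 4: 0.81000 × 196 = 158.7600
  age 5: 0.77760 × 12 = 9.3312
  age 6: 0.73872 × 92 = 67.9622
  age 7: 0.68701 × 84 = 57.7088
  age 8: 0.59770 × 160 = 95.6320
R₀ = 158.7600 + 9.3312 + 67.9622 + 57.7088 + 95.6320 = 389.3943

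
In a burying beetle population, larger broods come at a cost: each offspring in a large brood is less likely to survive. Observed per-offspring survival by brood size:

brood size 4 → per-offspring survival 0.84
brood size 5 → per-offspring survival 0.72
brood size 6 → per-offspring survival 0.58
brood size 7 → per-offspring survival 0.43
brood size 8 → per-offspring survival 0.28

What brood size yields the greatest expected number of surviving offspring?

Expected surviving offspring = c × s(c):
  c=4: 4 × 0.84 = 3.360
  c=5: 5 × 0.72 = 3.600
  c=6: 6 × 0.58 = 3.480
  c=7: 7 × 0.43 = 3.010
  c=8: 8 × 0.28 = 2.240
Maximum at c = 5 (3.600 surviving offspring).

5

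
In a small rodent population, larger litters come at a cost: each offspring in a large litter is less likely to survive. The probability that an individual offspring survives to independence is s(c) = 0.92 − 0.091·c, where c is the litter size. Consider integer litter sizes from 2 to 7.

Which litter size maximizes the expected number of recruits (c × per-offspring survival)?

5

Expected recruits = c × s(c):
  c=2: 2 × 0.738 = 1.476
  c=3: 3 × 0.647 = 1.941
  c=4: 4 × 0.556 = 2.224
  c=5: 5 × 0.465 = 2.325
  c=6: 6 × 0.374 = 2.244
  c=7: 7 × 0.283 = 1.981
Maximum at c = 5 (2.325 recruits).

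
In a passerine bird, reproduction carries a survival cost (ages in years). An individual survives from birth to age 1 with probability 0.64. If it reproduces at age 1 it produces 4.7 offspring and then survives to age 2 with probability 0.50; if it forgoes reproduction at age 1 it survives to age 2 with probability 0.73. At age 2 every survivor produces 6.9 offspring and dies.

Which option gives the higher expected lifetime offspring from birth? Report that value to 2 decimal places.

breed at age 1: R₀ = 0.64 × (4.7 + 0.50 × 6.9) = 0.64 × 8.1500 = 5.2160
delay to age 2: R₀ = 0.64 × (0.73 × 6.9) = 0.64 × 5.0370 = 3.2237
Higher: breed at age 1 (5.2160).

5.22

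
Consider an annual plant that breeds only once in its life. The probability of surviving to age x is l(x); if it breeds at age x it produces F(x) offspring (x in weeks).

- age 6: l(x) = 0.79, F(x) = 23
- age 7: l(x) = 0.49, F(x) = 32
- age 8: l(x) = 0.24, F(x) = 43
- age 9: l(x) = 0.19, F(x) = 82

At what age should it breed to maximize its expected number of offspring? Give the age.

Expected offspring if breeding at age x = l(x) × F(x):
  age 6: 0.79 × 23 = 18.170
  age 7: 0.49 × 32 = 15.680
  age 8: 0.24 × 43 = 10.320
  age 9: 0.19 × 82 = 15.580
Maximum at age 6 (18.170).

6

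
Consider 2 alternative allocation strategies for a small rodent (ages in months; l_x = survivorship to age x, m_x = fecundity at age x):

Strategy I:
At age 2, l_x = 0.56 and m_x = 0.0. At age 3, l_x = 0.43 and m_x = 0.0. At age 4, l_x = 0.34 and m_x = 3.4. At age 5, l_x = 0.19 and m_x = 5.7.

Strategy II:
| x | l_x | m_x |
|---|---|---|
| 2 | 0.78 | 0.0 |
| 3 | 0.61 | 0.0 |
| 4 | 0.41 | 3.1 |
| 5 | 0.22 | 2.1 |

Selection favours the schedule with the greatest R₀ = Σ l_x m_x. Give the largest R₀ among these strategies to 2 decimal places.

Strategy I: R₀ = 0.56×0.0 + 0.43×0.0 + 0.34×3.4 + 0.19×5.7 = 2.2390
Strategy II: R₀ = 0.78×0.0 + 0.61×0.0 + 0.41×3.1 + 0.22×2.1 = 1.7330
Highest R₀: strategy I with 2.2390.

2.24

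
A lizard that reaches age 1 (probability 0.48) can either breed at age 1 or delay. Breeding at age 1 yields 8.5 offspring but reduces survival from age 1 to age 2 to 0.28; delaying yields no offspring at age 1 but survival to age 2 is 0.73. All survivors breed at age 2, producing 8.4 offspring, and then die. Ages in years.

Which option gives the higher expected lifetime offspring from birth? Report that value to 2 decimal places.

5.21

breed at age 1: R₀ = 0.48 × (8.5 + 0.28 × 8.4) = 0.48 × 10.8520 = 5.2090
delay to age 2: R₀ = 0.48 × (0.73 × 8.4) = 0.48 × 6.1320 = 2.9434
Higher: breed at age 1 (5.2090).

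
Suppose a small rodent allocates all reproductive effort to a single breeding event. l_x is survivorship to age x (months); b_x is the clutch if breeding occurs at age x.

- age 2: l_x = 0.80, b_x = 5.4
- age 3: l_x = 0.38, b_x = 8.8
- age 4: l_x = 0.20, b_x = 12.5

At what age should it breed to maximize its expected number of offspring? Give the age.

2

Expected offspring if breeding at age x = l_x × b_x:
  age 2: 0.80 × 5.4 = 4.320
  age 3: 0.38 × 8.8 = 3.344
  age 4: 0.20 × 12.5 = 2.500
Maximum at age 2 (4.320).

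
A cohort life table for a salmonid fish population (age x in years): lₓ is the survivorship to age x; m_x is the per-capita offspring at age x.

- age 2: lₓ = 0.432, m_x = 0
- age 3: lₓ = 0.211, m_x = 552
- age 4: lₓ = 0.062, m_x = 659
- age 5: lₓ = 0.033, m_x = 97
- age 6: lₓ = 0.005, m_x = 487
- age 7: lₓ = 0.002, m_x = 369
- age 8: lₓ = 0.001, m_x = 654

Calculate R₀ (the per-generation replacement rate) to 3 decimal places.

R₀ = Σ lₓ m_x:
  age 2: 0.432 × 0 = 0.0000
  age 3: 0.211 × 552 = 116.4720
  age 4: 0.062 × 659 = 40.8580
  age 5: 0.033 × 97 = 3.2010
  age 6: 0.005 × 487 = 2.4350
  age 7: 0.002 × 369 = 0.7380
  age 8: 0.001 × 654 = 0.6540
R₀ = 0.0000 + 116.4720 + 40.8580 + 3.2010 + 2.4350 + 0.7380 + 0.6540 = 164.3580

164.358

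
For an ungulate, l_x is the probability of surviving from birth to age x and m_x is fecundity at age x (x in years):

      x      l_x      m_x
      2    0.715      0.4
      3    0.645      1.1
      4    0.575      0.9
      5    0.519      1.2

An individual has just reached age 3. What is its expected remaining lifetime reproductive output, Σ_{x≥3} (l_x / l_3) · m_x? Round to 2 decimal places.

l_3 = 0.645. Conditional survival from age 3 to x is l_x / l_3.
  x=3: (0.645/0.645) × 1.1 = 1.1000
  x=4: (0.575/0.645) × 0.9 = 0.8023
  x=5: (0.519/0.645) × 1.2 = 0.9656
Sum = 1.1000 + 0.8023 + 0.9656 = 2.8679

2.87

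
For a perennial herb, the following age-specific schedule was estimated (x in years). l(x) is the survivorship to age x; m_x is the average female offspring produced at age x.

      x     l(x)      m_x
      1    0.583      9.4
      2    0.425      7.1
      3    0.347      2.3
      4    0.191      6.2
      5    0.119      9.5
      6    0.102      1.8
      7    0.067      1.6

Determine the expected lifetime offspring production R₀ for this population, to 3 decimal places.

R₀ = Σ l(x) m_x:
  age 1: 0.583 × 9.4 = 5.4802
  age 2: 0.425 × 7.1 = 3.0175
  age 3: 0.347 × 2.3 = 0.7981
  age 4: 0.191 × 6.2 = 1.1842
  age 5: 0.119 × 9.5 = 1.1305
  age 6: 0.102 × 1.8 = 0.1836
  age 7: 0.067 × 1.6 = 0.1072
R₀ = 5.4802 + 3.0175 + 0.7981 + 1.1842 + 1.1305 + 0.1836 + 0.1072 = 11.9013

11.901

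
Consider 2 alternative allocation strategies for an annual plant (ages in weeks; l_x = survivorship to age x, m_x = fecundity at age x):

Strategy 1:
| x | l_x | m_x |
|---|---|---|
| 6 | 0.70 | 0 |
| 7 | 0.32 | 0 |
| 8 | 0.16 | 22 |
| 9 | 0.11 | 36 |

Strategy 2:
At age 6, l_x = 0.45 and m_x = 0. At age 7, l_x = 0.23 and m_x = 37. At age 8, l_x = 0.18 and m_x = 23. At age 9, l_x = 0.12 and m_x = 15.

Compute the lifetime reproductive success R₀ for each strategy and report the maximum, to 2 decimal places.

Strategy 1: R₀ = 0.70×0 + 0.32×0 + 0.16×22 + 0.11×36 = 7.4800
Strategy 2: R₀ = 0.45×0 + 0.23×37 + 0.18×23 + 0.12×15 = 14.4500
Highest R₀: strategy 2 with 14.4500.

14.45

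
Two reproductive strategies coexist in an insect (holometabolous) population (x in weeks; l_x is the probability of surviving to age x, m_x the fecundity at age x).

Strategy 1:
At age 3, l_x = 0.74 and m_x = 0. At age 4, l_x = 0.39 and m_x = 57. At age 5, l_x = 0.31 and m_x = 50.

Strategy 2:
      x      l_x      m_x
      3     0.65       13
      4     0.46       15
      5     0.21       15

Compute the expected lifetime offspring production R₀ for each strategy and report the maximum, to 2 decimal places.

Strategy 1: R₀ = 0.74×0 + 0.39×57 + 0.31×50 = 37.7300
Strategy 2: R₀ = 0.65×13 + 0.46×15 + 0.21×15 = 18.5000
Highest R₀: strategy 1 with 37.7300.

37.73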